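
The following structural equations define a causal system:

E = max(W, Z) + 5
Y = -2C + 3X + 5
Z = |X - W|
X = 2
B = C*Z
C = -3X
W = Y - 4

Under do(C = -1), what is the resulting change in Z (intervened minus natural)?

-10

do(C=-1) replaces the equation C = -3X with the constant C = -1.
Y = -2C + 3X + 5  [with C=-1, X=2]  = 13
W = Y - 4  [with Y=13]  = 9
Z = |X - W|  [with X=2, W=9]  = 7
Without intervention: C = -3X  [with X=2]  = -6; Y = -2C + 3X + 5  [with C=-6, X=2]  = 23; W = Y - 4  [with Y=23]  = 19; Z = |X - W|  [with X=2, W=19]  = 17.
Change = 7 − 17 = -10.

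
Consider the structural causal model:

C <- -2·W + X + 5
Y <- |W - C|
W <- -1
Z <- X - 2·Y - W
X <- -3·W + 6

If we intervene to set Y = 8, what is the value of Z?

Intervening sets Y = 8 and removes its equation (Y <- |W - C|).
X = -3·W + 6  [with W=-1]  = 9
Z = X - 2·Y - W  [with X=9, Y=8, W=-1]  = -6

-6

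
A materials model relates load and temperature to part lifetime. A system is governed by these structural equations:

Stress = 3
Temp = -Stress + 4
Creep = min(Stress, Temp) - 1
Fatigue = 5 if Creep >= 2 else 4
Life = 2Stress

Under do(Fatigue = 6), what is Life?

Intervening sets Fatigue = 6 and removes its equation (Fatigue = 5 if Creep >= 2 else 4).
No directed path runs from Fatigue to Life, so Life keeps its natural value.
Life = 2Stress  [with Stress=3]  = 6

6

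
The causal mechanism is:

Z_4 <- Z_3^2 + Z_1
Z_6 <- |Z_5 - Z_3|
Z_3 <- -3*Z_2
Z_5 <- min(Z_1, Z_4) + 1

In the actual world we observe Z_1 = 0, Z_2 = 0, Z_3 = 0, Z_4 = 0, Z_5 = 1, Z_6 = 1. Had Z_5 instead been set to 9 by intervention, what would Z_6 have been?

9

The intervention breaks the incoming arrows to Z_5: Z_5 <- min(Z_1, Z_4) + 1 no longer applies, and Z_5 = 9.
Z_3 = -3*Z_2  [with Z_2=0]  = 0
Z_6 = |Z_5 - Z_3|  [with Z_5=9, Z_3=0]  = 9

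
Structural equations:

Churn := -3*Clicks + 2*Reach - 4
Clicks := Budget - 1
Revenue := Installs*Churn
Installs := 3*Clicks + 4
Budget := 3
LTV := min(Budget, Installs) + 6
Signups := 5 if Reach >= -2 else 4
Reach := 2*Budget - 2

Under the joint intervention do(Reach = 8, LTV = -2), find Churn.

6

Under do(Reach = 8, LTV = -2), each intervened variable's structural equation is replaced by its fixed value.
Clicks = Budget - 1  [with Budget=3]  = 2
Churn = -3*Clicks + 2*Reach - 4  [with Clicks=2, Reach=8]  = 6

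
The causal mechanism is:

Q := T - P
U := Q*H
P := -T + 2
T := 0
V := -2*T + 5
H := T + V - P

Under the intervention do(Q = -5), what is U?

The intervention breaks the incoming arrows to Q: Q := T - P no longer applies, and Q = -5.
V = -2*T + 5  [with T=0]  = 5
P = -T + 2  [with T=0]  = 2
H = T + V - P  [with T=0, V=5, P=2]  = 3
U = Q*H  [with Q=-5, H=3]  = -15

-15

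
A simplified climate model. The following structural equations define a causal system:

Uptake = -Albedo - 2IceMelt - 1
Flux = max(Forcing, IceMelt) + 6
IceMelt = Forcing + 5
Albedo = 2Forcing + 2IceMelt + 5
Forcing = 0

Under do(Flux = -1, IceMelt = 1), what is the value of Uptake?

The joint intervention fixes Flux = -1, IceMelt = 1, removing each variable's own equation.
Albedo = 2Forcing + 2IceMelt + 5  [with Forcing=0, IceMelt=1]  = 7
Uptake = -Albedo - 2IceMelt - 1  [with Albedo=7, IceMelt=1]  = -10

-10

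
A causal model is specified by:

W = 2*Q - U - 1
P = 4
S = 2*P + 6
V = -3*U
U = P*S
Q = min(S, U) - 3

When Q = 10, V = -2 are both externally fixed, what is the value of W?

Setting Q = 10, V = -2 by intervention discards those variables' equations.
S = 2*P + 6  [with P=4]  = 14
U = P*S  [with P=4, S=14]  = 56
W = 2*Q - U - 1  [with Q=10, U=56]  = -37

-37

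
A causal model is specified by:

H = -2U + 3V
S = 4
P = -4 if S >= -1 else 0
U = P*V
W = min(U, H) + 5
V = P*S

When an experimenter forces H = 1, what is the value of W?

The intervention breaks the incoming arrows to H: H = -2U + 3V no longer applies, and H = 1.
P = -4 if S >= -1 else 0  [with S=4]  = -4
V = P*S  [with P=-4, S=4]  = -16
U = P*V  [with P=-4, V=-16]  = 64
W = min(U, H) + 5  [with U=64, H=1]  = 6

6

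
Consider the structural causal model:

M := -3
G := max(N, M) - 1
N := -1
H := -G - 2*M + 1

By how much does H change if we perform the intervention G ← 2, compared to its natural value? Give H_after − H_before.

The intervention breaks the incoming arrows to G: G := max(N, M) - 1 no longer applies, and G = 2.
H = -G - 2*M + 1  [with G=2, M=-3]  = 5
Without intervention: G = max(N, M) - 1  [with N=-1, M=-3]  = -2; H = -G - 2*M + 1  [with G=-2, M=-3]  = 9.
Change = 5 − 9 = -4.

-4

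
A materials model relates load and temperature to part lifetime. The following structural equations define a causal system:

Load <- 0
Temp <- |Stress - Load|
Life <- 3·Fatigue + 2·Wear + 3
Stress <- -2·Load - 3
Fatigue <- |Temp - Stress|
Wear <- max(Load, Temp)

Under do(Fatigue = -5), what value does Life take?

The intervention breaks the incoming arrows to Fatigue: Fatigue <- |Temp - Stress| no longer applies, and Fatigue = -5.
Stress = -2·Load - 3  [with Load=0]  = -3
Temp = |Stress - Load|  [with Stress=-3, Load=0]  = 3
Wear = max(Load, Temp)  [with Load=0, Temp=3]  = 3
Life = 3·Fatigue + 2·Wear + 3  [with Fatigue=-5, Wear=3]  = -6

-6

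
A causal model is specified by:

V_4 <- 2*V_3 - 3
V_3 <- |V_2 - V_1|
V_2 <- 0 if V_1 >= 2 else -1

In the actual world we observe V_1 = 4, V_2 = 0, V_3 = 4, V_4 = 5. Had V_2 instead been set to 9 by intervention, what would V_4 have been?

7

Under do(V_2=9), the mechanism V_2 <- 0 if V_1 >= 2 else -1 is discarded; V_2 is fixed at 9.
V_3 = |V_2 - V_1|  [with V_2=9, V_1=4]  = 5
V_4 = 2*V_3 - 3  [with V_3=5]  = 7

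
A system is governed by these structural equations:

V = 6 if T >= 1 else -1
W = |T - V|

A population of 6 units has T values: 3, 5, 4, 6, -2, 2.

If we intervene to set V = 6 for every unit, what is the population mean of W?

3

do(V=6) breaks V's dependence on T. With V=6 fixed, W across the units is 3, 1, 2, 0, 8, 4, mean 3.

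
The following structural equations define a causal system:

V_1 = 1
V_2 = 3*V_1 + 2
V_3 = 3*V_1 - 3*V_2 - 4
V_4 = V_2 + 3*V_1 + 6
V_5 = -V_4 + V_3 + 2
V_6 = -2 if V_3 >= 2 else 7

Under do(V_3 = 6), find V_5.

do(V_3=6) replaces the equation V_3 = 3*V_1 - 3*V_2 - 4 with the constant V_3 = 6.
V_2 = 3*V_1 + 2  [with V_1=1]  = 5
V_4 = V_2 + 3*V_1 + 6  [with V_2=5, V_1=1]  = 14
V_5 = -V_4 + V_3 + 2  [with V_4=14, V_3=6]  = -6

-6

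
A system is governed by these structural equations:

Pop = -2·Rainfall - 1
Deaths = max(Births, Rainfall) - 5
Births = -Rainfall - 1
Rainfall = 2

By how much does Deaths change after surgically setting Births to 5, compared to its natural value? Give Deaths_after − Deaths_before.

The intervention breaks the incoming arrows to Births: Births = -Rainfall - 1 no longer applies, and Births = 5.
Deaths = max(Births, Rainfall) - 5  [with Births=5, Rainfall=2]  = 0
Without intervention: Births = -Rainfall - 1  [with Rainfall=2]  = -3; Deaths = max(Births, Rainfall) - 5  [with Births=-3, Rainfall=2]  = -3.
Change = 0 − (-3) = 3.

3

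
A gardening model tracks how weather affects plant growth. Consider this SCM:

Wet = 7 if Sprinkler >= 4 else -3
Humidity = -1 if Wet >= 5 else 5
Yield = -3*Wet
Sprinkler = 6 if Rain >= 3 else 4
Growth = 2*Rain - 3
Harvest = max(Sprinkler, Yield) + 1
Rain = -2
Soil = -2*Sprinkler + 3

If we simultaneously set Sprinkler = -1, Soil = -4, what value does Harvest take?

10

The joint intervention fixes Sprinkler = -1, Soil = -4, removing each variable's own equation.
Wet = 7 if Sprinkler >= 4 else -3  [with Sprinkler=-1]  = -3
Yield = -3*Wet  [with Wet=-3]  = 9
Harvest = max(Sprinkler, Yield) + 1  [with Sprinkler=-1, Yield=9]  = 10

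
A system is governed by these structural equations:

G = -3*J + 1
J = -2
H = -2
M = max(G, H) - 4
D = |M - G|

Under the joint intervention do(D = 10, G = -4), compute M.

Under do(D = 10, G = -4), each intervened variable's structural equation is replaced by its fixed value.
M = max(G, H) - 4  [with G=-4, H=-2]  = -6

-6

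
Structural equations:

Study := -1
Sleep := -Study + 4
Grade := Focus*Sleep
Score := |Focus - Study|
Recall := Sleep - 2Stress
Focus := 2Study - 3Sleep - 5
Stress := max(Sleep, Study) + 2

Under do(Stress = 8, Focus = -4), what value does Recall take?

-11

Setting Stress = 8, Focus = -4 by intervention discards those variables' equations.
Sleep = -Study + 4  [with Study=-1]  = 5
Recall = Sleep - 2Stress  [with Sleep=5, Stress=8]  = -11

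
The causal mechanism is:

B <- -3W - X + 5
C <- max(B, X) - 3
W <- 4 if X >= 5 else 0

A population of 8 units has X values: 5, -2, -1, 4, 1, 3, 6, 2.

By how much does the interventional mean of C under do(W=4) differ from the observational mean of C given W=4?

-3.25

do(W=4) breaks W's dependence on X. With W=4 fixed, C across the units is 2, -5, -4, 1, -2, 0, 3, -1, mean -0.75.
E[C|W=4] averages over only the 2 units with W=4 (X = 5, 6): C = 2, 3, mean 2.5.
Difference = -0.75 − 2.5 = -3.25.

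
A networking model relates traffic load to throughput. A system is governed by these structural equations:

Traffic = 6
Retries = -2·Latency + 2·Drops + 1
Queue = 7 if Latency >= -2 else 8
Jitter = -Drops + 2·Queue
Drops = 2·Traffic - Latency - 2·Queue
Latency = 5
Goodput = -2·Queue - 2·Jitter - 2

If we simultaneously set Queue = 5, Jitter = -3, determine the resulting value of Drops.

-3

Setting Queue = 5, Jitter = -3 by intervention discards those variables' equations.
Drops = 2·Traffic - Latency - 2·Queue  [with Traffic=6, Latency=5, Queue=5]  = -3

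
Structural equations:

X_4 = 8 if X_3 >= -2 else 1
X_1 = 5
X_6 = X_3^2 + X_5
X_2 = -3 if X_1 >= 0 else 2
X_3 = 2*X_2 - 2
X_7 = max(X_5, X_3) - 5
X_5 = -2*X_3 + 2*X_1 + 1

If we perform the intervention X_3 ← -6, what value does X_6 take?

59

The intervention breaks the incoming arrows to X_3: X_3 = 2*X_2 - 2 no longer applies, and X_3 = -6.
X_5 = -2*X_3 + 2*X_1 + 1  [with X_3=-6, X_1=5]  = 23
X_6 = X_3^2 + X_5  [with X_3=-6, X_5=23]  = 59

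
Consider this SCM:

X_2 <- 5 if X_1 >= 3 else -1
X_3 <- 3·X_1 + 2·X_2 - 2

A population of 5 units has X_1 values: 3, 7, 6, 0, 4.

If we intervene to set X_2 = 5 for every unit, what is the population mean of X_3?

do(X_2=5) breaks X_2's dependence on X_1. With X_2=5 fixed, X_3 across the units is 17, 29, 26, 8, 20, mean 20.

20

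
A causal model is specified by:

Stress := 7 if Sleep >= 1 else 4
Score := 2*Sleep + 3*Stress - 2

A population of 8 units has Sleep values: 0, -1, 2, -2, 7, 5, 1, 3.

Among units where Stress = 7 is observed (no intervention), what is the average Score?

26.2

E[Score|Stress=7] averages over only the 5 units with Stress=7 (Sleep = 2, 7, 5, 1, 3): Score = 23, 33, 29, 21, 25, mean 26.2.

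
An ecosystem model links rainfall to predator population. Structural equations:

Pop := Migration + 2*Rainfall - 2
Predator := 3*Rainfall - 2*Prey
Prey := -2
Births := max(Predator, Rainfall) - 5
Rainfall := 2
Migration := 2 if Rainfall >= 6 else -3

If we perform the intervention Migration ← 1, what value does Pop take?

3

The intervention breaks the incoming arrows to Migration: Migration := 2 if Rainfall >= 6 else -3 no longer applies, and Migration = 1.
Pop = Migration + 2*Rainfall - 2  [with Migration=1, Rainfall=2]  = 3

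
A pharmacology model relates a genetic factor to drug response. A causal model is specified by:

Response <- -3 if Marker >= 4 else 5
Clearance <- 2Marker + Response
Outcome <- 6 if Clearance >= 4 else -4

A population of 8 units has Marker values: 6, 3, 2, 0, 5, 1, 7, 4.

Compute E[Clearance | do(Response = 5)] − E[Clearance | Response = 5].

The intervention sets Response=5 in all 8 units regardless of Marker. Recomputing Clearance per unit gives 17, 11, 9, 5, 15, 7, 19, 13; average 12.
Observing Response=5 restricts to units where Response's equation naturally yields 5: Marker ∈ {3, 2, 0, 1}. In that subpopulation Clearance = 11, 9, 5, 7, mean 8.
Difference = 12 − 8 = 4.

4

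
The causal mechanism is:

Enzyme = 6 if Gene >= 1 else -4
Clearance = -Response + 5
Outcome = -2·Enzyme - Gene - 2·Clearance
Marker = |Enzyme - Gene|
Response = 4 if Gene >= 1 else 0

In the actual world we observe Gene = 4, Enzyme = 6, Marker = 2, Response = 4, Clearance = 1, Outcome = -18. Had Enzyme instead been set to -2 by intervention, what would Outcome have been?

-2

Under do(Enzyme=-2), the mechanism Enzyme = 6 if Gene >= 1 else -4 is discarded; Enzyme is fixed at -2.
Response = 4 if Gene >= 1 else 0  [with Gene=4]  = 4
Clearance = -Response + 5  [with Response=4]  = 1
Outcome = -2·Enzyme - Gene - 2·Clearance  [with Enzyme=-2, Gene=4, Clearance=1]  = -2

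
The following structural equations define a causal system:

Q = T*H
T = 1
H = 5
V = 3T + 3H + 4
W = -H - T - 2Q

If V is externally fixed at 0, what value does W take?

-16

Intervening sets V = 0 and removes its equation (V = 3T + 3H + 4).
No directed path runs from V to W, so W keeps its natural value.
Q = T*H  [with T=1, H=5]  = 5
W = -H - T - 2Q  [with H=5, T=1, Q=5]  = -16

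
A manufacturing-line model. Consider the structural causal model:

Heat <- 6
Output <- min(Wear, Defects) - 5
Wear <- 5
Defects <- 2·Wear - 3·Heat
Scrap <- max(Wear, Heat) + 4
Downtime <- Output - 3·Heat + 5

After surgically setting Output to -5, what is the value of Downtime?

The intervention breaks the incoming arrows to Output: Output <- min(Wear, Defects) - 5 no longer applies, and Output = -5.
Downtime = Output - 3·Heat + 5  [with Output=-5, Heat=6]  = -18

-18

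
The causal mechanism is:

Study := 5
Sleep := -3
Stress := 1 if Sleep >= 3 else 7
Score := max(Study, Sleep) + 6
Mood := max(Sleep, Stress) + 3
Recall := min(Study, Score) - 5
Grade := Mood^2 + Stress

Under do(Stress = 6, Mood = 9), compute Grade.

87

Under do(Stress = 6, Mood = 9), each intervened variable's structural equation is replaced by its fixed value.
Grade = Mood^2 + Stress  [with Mood=9, Stress=6]  = 87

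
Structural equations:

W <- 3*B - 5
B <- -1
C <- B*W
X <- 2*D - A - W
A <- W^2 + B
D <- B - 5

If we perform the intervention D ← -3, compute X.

-61

Under do(D=-3), the mechanism D <- B - 5 is discarded; D is fixed at -3.
W = 3*B - 5  [with B=-1]  = -8
A = W^2 + B  [with W=-8, B=-1]  = 63
X = 2*D - A - W  [with D=-3, A=63, W=-8]  = -61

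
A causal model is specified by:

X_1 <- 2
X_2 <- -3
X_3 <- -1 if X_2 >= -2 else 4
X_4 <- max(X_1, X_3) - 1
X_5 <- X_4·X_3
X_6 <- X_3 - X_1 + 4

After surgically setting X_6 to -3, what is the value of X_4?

3

do(X_6=-3) replaces the equation X_6 <- X_3 - X_1 + 4 with the constant X_6 = -3.
No directed path runs from X_6 to X_4, so X_4 keeps its natural value.
X_3 = -1 if X_2 >= -2 else 4  [with X_2=-3]  = 4
X_4 = max(X_1, X_3) - 1  [with X_1=2, X_3=4]  = 3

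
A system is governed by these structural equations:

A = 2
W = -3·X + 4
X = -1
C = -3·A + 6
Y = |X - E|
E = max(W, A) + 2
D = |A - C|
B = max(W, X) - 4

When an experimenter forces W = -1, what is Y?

The intervention breaks the incoming arrows to W: W = -3·X + 4 no longer applies, and W = -1.
E = max(W, A) + 2  [with W=-1, A=2]  = 4
Y = |X - E|  [with X=-1, E=4]  = 5

5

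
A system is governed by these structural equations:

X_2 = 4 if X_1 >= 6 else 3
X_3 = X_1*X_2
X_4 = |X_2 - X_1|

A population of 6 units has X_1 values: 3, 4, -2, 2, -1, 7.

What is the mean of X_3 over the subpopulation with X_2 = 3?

3.6

E[X_3|X_2=3] averages over only the 5 units with X_2=3 (X_1 = 3, 4, -2, 2, -1): X_3 = 9, 12, -6, 6, -3, mean 3.6.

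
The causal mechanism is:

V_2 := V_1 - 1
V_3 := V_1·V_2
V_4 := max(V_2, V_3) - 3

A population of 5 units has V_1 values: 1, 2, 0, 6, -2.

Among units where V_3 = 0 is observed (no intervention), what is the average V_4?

-3

Conditioning on V_3=0 selects the 2 unit(s) with V_1 ∈ {1, 0}. Their V_4 values: -3, -3. Mean = -3.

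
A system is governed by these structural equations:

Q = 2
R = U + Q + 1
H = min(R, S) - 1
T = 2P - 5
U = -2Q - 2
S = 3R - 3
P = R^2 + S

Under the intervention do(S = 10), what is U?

The intervention breaks the incoming arrows to S: S = 3R - 3 no longer applies, and S = 10.
Since U is not a descendant of the intervened variable, it is unaffected.
U = -2Q - 2  [with Q=2]  = -6

-6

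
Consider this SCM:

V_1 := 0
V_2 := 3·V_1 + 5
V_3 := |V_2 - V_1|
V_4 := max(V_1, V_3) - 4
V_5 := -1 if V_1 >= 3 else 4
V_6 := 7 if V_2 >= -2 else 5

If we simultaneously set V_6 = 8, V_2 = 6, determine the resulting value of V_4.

Under do(V_6 = 8, V_2 = 6), each intervened variable's structural equation is replaced by its fixed value.
V_3 = |V_2 - V_1|  [with V_2=6, V_1=0]  = 6
V_4 = max(V_1, V_3) - 4  [with V_1=0, V_3=6]  = 2

2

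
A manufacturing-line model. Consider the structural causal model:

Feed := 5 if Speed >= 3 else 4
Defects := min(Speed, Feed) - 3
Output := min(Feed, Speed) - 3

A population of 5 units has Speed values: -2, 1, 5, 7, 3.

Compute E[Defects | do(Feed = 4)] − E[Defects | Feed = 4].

2.5

do(Feed=4) breaks Feed's dependence on Speed. With Feed=4 fixed, Defects across the units is -5, -2, 1, 1, 0, mean -1.
Conditioning on Feed=4 selects the 2 unit(s) with Speed ∈ {-2, 1}. Their Defects values: -5, -2. Mean = -3.5.
Difference = -1 − (-3.5) = 2.5.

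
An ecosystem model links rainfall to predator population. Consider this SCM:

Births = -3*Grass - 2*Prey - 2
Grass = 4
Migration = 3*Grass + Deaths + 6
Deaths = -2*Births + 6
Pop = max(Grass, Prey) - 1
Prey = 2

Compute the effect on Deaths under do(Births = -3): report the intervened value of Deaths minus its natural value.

The intervention breaks the incoming arrows to Births: Births = -3*Grass - 2*Prey - 2 no longer applies, and Births = -3.
Deaths = -2*Births + 6  [with Births=-3]  = 12
Without intervention: Births = -3*Grass - 2*Prey - 2  [with Grass=4, Prey=2]  = -18; Deaths = -2*Births + 6  [with Births=-18]  = 42.
Change = 12 − 42 = -30.

-30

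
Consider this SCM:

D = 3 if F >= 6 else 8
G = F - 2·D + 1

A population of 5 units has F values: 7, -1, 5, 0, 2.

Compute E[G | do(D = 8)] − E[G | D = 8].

1.1

The intervention sets D=8 in all 5 units regardless of F. Recomputing G per unit gives -8, -16, -10, -15, -13; average -12.4.
Observing D=8 restricts to units where D's equation naturally yields 8: F ∈ {-1, 5, 0, 2}. In that subpopulation G = -16, -10, -15, -13, mean -13.5.
Difference = -12.4 − (-13.5) = 1.1.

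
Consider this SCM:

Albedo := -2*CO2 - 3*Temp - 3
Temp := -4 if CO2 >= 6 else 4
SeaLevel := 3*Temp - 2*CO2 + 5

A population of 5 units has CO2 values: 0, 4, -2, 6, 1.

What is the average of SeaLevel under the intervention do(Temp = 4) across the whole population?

Every unit gets Temp=4 under the intervention. SeaLevel values become 17, 9, 21, 5, 15; E[SeaLevel|do(Temp=4)] = 13.4.

13.4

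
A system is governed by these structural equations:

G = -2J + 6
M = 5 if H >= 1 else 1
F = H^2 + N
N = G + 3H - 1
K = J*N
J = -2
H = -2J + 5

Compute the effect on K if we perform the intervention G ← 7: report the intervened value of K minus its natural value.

The intervention breaks the incoming arrows to G: G = -2J + 6 no longer applies, and G = 7.
H = -2J + 5  [with J=-2]  = 9
N = G + 3H - 1  [with G=7, H=9]  = 33
K = J*N  [with J=-2, N=33]  = -66
Without intervention: H = -2J + 5  [with J=-2]  = 9; G = -2J + 6  [with J=-2]  = 10; N = G + 3H - 1  [with G=10, H=9]  = 36; K = J*N  [with J=-2, N=36]  = -72.
Change = -66 − (-72) = 6.

6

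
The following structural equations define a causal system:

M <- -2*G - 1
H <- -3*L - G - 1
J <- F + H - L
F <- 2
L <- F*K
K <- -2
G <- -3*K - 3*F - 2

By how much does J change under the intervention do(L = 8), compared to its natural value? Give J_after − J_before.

The intervention breaks the incoming arrows to L: L <- F*K no longer applies, and L = 8.
G = -3*K - 3*F - 2  [with K=-2, F=2]  = -2
H = -3*L - G - 1  [with L=8, G=-2]  = -23
J = F + H - L  [with F=2, H=-23, L=8]  = -29
Without intervention: L = F*K  [with F=2, K=-2]  = -4; G = -3*K - 3*F - 2  [with K=-2, F=2]  = -2; H = -3*L - G - 1  [with L=-4, G=-2]  = 13; J = F + H - L  [with F=2, H=13, L=-4]  = 19.
Change = -29 − 19 = -48.

-48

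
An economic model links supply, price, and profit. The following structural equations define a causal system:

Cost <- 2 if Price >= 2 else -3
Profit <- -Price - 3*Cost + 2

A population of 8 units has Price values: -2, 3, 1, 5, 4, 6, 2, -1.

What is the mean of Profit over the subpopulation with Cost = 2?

-8

Conditioning on Cost=2 selects the 5 unit(s) with Price ∈ {3, 5, 4, 6, 2}. Their Profit values: -7, -9, -8, -10, -6. Mean = -8.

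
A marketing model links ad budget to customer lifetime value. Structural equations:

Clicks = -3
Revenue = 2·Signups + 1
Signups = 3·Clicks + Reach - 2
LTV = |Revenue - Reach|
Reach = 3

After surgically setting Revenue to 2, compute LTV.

Intervening sets Revenue = 2 and removes its equation (Revenue = 2·Signups + 1).
LTV = |Revenue - Reach|  [with Revenue=2, Reach=3]  = 1

1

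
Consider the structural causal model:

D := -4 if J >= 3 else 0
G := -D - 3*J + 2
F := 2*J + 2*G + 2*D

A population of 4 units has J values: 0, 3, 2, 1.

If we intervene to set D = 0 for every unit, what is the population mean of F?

The intervention sets D=0 in all 4 units regardless of J. Recomputing F per unit gives 4, -8, -4, 0; average -2.

-2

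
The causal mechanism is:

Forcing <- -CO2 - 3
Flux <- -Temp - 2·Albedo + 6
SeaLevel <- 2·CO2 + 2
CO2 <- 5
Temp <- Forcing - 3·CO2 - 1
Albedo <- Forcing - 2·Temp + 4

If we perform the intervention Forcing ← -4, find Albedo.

40

Under do(Forcing=-4), the mechanism Forcing <- -CO2 - 3 is discarded; Forcing is fixed at -4.
Temp = Forcing - 3·CO2 - 1  [with Forcing=-4, CO2=5]  = -20
Albedo = Forcing - 2·Temp + 4  [with Forcing=-4, Temp=-20]  = 40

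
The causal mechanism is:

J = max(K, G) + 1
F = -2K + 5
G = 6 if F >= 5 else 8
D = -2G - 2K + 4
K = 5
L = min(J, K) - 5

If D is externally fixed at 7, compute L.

0

Under do(D=7), the mechanism D = -2G - 2K + 4 is discarded; D is fixed at 7.
Since L is not a descendant of the intervened variable, it is unaffected.
F = -2K + 5  [with K=5]  = -5
G = 6 if F >= 5 else 8  [with F=-5]  = 8
J = max(K, G) + 1  [with K=5, G=8]  = 9
L = min(J, K) - 5  [with J=9, K=5]  = 0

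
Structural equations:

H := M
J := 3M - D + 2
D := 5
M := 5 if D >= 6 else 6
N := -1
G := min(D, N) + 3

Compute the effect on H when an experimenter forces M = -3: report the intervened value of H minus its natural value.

Intervening sets M = -3 and removes its equation (M := 5 if D >= 6 else 6).
H = M  [with M=-3]  = -3
Without intervention: M = 5 if D >= 6 else 6  [with D=5]  = 6; H = M  [with M=6]  = 6.
Change = -3 − 6 = -9.

-9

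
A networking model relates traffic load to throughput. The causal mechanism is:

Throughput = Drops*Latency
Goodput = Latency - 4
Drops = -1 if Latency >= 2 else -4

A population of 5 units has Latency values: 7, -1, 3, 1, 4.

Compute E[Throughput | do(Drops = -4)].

Under do(Drops=-4), Drops's equation is replaced by Drops=-4 for every unit. Per-unit Throughput: -28, 4, -12, -4, -16. Mean = -11.2.

-11.2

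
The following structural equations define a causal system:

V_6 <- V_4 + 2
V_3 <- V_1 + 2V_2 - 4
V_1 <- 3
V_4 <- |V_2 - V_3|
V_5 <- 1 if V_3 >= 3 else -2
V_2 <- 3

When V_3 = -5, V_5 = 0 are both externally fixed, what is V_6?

10

Setting V_3 = -5, V_5 = 0 by intervention discards those variables' equations.
V_4 = |V_2 - V_3|  [with V_2=3, V_3=-5]  = 8
V_6 = V_4 + 2  [with V_4=8]  = 10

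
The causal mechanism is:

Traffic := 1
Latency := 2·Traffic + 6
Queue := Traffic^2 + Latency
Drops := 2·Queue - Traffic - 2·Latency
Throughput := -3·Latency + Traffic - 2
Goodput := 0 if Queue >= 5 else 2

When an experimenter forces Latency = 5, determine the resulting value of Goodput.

0

Under do(Latency=5), the mechanism Latency := 2·Traffic + 6 is discarded; Latency is fixed at 5.
Queue = Traffic^2 + Latency  [with Traffic=1, Latency=5]  = 6
Goodput = 0 if Queue >= 5 else 2  [with Queue=6]  = 0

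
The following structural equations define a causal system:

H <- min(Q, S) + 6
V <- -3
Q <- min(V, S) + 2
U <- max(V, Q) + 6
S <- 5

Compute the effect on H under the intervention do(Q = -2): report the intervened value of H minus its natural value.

-1

The intervention breaks the incoming arrows to Q: Q <- min(V, S) + 2 no longer applies, and Q = -2.
H = min(Q, S) + 6  [with Q=-2, S=5]  = 4
Without intervention: Q = min(V, S) + 2  [with V=-3, S=5]  = -1; H = min(Q, S) + 6  [with Q=-1, S=5]  = 5.
Change = 4 − 5 = -1.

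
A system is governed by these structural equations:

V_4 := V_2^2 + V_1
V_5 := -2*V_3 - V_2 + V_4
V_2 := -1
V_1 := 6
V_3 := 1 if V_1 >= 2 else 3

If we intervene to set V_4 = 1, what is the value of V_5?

Intervening sets V_4 = 1 and removes its equation (V_4 := V_2^2 + V_1).
V_3 = 1 if V_1 >= 2 else 3  [with V_1=6]  = 1
V_5 = -2*V_3 - V_2 + V_4  [with V_3=1, V_2=-1, V_4=1]  = 0

0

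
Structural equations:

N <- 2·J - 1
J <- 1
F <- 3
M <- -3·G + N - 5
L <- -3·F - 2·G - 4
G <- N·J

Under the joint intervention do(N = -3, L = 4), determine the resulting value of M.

1

Setting N = -3, L = 4 by intervention discards those variables' equations.
G = N·J  [with N=-3, J=1]  = -3
M = -3·G + N - 5  [with G=-3, N=-3]  = 1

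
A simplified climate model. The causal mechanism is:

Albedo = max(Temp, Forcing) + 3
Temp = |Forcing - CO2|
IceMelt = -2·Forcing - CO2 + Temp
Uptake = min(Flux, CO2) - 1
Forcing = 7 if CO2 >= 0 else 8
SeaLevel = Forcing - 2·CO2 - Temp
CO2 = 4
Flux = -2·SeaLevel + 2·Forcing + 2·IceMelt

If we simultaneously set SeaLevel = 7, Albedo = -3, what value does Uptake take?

Under do(SeaLevel = 7, Albedo = -3), each intervened variable's structural equation is replaced by its fixed value.
Forcing = 7 if CO2 >= 0 else 8  [with CO2=4]  = 7
Temp = |Forcing - CO2|  [with Forcing=7, CO2=4]  = 3
IceMelt = -2·Forcing - CO2 + Temp  [with Forcing=7, CO2=4, Temp=3]  = -15
Flux = -2·SeaLevel + 2·Forcing + 2·IceMelt  [with SeaLevel=7, Forcing=7, IceMelt=-15]  = -30
Uptake = min(Flux, CO2) - 1  [with Flux=-30, CO2=4]  = -31

-31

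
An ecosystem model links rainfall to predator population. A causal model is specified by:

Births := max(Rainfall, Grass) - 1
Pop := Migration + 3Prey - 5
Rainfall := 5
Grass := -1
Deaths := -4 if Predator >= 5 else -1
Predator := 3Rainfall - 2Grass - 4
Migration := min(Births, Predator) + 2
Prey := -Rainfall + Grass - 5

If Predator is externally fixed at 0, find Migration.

2

The intervention breaks the incoming arrows to Predator: Predator := 3Rainfall - 2Grass - 4 no longer applies, and Predator = 0.
Births = max(Rainfall, Grass) - 1  [with Rainfall=5, Grass=-1]  = 4
Migration = min(Births, Predator) + 2  [with Births=4, Predator=0]  = 2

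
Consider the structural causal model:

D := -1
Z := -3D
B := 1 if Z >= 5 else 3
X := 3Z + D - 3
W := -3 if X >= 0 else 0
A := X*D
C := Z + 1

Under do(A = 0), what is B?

3

The intervention breaks the incoming arrows to A: A := X*D no longer applies, and A = 0.
Since B is not a descendant of the intervened variable, it is unaffected.
Z = -3D  [with D=-1]  = 3
B = 1 if Z >= 5 else 3  [with Z=3]  = 3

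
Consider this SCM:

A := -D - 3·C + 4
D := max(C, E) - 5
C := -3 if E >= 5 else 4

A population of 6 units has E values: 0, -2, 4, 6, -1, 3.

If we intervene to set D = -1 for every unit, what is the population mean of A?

do(D=-1) breaks D's dependence on E. With D=-1 fixed, A across the units is -7, -7, -7, 14, -7, -7, mean -3.5.

-3.5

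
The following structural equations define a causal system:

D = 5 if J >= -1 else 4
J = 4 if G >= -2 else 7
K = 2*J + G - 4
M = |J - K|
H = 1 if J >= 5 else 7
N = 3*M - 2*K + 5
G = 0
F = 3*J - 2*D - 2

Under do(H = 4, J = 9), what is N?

-8

Under do(H = 4, J = 9), each intervened variable's structural equation is replaced by its fixed value.
K = 2*J + G - 4  [with J=9, G=0]  = 14
M = |J - K|  [with J=9, K=14]  = 5
N = 3*M - 2*K + 5  [with M=5, K=14]  = -8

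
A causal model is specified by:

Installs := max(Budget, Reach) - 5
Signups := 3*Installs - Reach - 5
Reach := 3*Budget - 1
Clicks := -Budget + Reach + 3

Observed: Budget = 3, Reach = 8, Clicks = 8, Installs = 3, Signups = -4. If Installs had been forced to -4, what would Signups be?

Intervening sets Installs = -4 and removes its equation (Installs := max(Budget, Reach) - 5).
Reach = 3*Budget - 1  [with Budget=3]  = 8
Signups = 3*Installs - Reach - 5  [with Installs=-4, Reach=8]  = -25

-25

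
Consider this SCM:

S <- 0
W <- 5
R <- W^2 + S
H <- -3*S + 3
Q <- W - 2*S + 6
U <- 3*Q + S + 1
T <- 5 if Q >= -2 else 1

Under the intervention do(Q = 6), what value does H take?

3

The intervention breaks the incoming arrows to Q: Q <- W - 2*S + 6 no longer applies, and Q = 6.
Since H is not a descendant of the intervened variable, it is unaffected.
H = -3*S + 3  [with S=0]  = 3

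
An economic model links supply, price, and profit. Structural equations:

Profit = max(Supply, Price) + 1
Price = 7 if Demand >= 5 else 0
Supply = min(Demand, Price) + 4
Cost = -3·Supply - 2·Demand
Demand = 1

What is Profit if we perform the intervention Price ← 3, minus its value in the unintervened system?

do(Price=3) replaces the equation Price = 7 if Demand >= 5 else 0 with the constant Price = 3.
Supply = min(Demand, Price) + 4  [with Demand=1, Price=3]  = 5
Profit = max(Supply, Price) + 1  [with Supply=5, Price=3]  = 6
Without intervention: Price = 7 if Demand >= 5 else 0  [with Demand=1]  = 0; Supply = min(Demand, Price) + 4  [with Demand=1, Price=0]  = 4; Profit = max(Supply, Price) + 1  [with Supply=4, Price=0]  = 5.
Change = 6 − 5 = 1.

1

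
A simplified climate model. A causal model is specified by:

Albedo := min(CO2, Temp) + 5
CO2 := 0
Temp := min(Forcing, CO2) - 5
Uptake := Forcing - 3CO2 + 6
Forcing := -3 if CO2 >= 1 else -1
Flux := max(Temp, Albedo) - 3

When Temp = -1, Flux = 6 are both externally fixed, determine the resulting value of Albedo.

The joint intervention fixes Temp = -1, Flux = 6, removing each variable's own equation.
Albedo = min(CO2, Temp) + 5  [with CO2=0, Temp=-1]  = 4

4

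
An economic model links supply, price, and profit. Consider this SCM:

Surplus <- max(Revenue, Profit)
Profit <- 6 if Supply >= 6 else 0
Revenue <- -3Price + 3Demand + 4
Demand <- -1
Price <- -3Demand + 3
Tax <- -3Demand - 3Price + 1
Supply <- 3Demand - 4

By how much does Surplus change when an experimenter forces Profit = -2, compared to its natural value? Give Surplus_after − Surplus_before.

-2

Intervening sets Profit = -2 and removes its equation (Profit <- 6 if Supply >= 6 else 0).
Price = -3Demand + 3  [with Demand=-1]  = 6
Revenue = -3Price + 3Demand + 4  [with Price=6, Demand=-1]  = -17
Surplus = max(Revenue, Profit)  [with Revenue=-17, Profit=-2]  = -2
Without intervention: Price = -3Demand + 3  [with Demand=-1]  = 6; Supply = 3Demand - 4  [with Demand=-1]  = -7; Revenue = -3Price + 3Demand + 4  [with Price=6, Demand=-1]  = -17; Profit = 6 if Supply >= 6 else 0  [with Supply=-7]  = 0; Surplus = max(Revenue, Profit)  [with Revenue=-17, Profit=0]  = 0.
Change = -2 − 0 = -2.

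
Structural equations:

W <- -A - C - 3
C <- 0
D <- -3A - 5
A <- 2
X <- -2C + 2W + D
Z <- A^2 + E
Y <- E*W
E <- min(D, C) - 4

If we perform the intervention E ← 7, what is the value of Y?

Intervening sets E = 7 and removes its equation (E <- min(D, C) - 4).
W = -A - C - 3  [with A=2, C=0]  = -5
Y = E*W  [with E=7, W=-5]  = -35

-35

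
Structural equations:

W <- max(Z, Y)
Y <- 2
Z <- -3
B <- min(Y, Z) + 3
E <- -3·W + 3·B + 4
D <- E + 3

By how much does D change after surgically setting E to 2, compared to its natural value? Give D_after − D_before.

4

The intervention breaks the incoming arrows to E: E <- -3·W + 3·B + 4 no longer applies, and E = 2.
D = E + 3  [with E=2]  = 5
Without intervention: W = max(Z, Y)  [with Z=-3, Y=2]  = 2; B = min(Y, Z) + 3  [with Y=2, Z=-3]  = 0; E = -3·W + 3·B + 4  [with W=2, B=0]  = -2; D = E + 3  [with E=-2]  = 1.
Change = 5 − 1 = 4.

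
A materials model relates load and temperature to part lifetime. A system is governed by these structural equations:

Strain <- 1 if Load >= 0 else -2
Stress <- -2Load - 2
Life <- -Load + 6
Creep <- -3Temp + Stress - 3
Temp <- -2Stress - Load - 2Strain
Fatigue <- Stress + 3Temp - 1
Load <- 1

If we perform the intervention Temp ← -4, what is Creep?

5

Intervening sets Temp = -4 and removes its equation (Temp <- -2Stress - Load - 2Strain).
Stress = -2Load - 2  [with Load=1]  = -4
Creep = -3Temp + Stress - 3  [with Temp=-4, Stress=-4]  = 5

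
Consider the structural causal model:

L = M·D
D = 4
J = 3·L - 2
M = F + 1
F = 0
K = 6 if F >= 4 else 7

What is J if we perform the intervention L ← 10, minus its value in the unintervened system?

The intervention breaks the incoming arrows to L: L = M·D no longer applies, and L = 10.
J = 3·L - 2  [with L=10]  = 28
Without intervention: M = F + 1  [with F=0]  = 1; L = M·D  [with M=1, D=4]  = 4; J = 3·L - 2  [with L=4]  = 10.
Change = 28 − 10 = 18.

18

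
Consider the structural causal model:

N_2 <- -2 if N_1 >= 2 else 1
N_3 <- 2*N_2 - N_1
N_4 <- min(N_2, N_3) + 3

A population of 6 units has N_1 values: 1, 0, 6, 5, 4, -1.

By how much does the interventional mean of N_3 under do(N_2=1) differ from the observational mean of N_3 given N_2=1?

do(N_2=1) breaks N_2's dependence on N_1. With N_2=1 fixed, N_3 across the units is 1, 2, -4, -3, -2, 3, mean -0.5.
Observing N_2=1 restricts to units where N_2's equation naturally yields 1: N_1 ∈ {1, 0, -1}. In that subpopulation N_3 = 1, 2, 3, mean 2.
Difference = -0.5 − 2 = -2.5.

-2.5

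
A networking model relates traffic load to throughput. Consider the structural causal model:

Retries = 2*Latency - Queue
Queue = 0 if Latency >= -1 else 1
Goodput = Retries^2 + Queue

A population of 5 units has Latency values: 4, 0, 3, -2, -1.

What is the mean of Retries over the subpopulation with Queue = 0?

3

Observing Queue=0 restricts to units where Queue's equation naturally yields 0: Latency ∈ {4, 0, 3, -1}. In that subpopulation Retries = 8, 0, 6, -2, mean 3.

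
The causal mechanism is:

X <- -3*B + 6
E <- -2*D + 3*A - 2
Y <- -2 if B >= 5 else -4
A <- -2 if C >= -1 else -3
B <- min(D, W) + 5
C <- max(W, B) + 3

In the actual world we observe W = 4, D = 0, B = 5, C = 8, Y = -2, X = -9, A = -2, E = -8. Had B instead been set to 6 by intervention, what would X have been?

The intervention breaks the incoming arrows to B: B <- min(D, W) + 5 no longer applies, and B = 6.
X = -3*B + 6  [with B=6]  = -12

-12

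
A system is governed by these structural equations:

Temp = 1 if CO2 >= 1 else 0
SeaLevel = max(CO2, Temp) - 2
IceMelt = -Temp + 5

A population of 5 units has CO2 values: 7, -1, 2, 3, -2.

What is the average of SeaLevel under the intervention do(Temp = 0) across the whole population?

0.4

The intervention sets Temp=0 in all 5 units regardless of CO2. Recomputing SeaLevel per unit gives 5, -2, 0, 1, -2; average 0.4.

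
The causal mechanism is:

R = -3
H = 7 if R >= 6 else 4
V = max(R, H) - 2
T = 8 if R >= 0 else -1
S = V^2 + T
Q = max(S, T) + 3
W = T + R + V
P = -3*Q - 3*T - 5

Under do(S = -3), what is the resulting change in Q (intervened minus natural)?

The intervention breaks the incoming arrows to S: S = V^2 + T no longer applies, and S = -3.
T = 8 if R >= 0 else -1  [with R=-3]  = -1
Q = max(S, T) + 3  [with S=-3, T=-1]  = 2
Without intervention: H = 7 if R >= 6 else 4  [with R=-3]  = 4; V = max(R, H) - 2  [with R=-3, H=4]  = 2; T = 8 if R >= 0 else -1  [with R=-3]  = -1; S = V^2 + T  [with V=2, T=-1]  = 3; Q = max(S, T) + 3  [with S=3, T=-1]  = 6.
Change = 2 − 6 = -4.

-4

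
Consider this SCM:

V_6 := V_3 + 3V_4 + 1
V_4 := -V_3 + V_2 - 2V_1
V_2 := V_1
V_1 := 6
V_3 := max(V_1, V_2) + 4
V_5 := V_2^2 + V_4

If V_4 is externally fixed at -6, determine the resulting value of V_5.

30

Intervening sets V_4 = -6 and removes its equation (V_4 := -V_3 + V_2 - 2V_1).
V_2 = V_1  [with V_1=6]  = 6
V_5 = V_2^2 + V_4  [with V_2=6, V_4=-6]  = 30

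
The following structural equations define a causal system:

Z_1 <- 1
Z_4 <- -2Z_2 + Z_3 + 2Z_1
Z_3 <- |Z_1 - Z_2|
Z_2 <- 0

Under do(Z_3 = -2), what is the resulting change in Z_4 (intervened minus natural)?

-3

The intervention breaks the incoming arrows to Z_3: Z_3 <- |Z_1 - Z_2| no longer applies, and Z_3 = -2.
Z_4 = -2Z_2 + Z_3 + 2Z_1  [with Z_2=0, Z_3=-2, Z_1=1]  = 0
Without intervention: Z_3 = |Z_1 - Z_2|  [with Z_1=1, Z_2=0]  = 1; Z_4 = -2Z_2 + Z_3 + 2Z_1  [with Z_2=0, Z_3=1, Z_1=1]  = 3.
Change = 0 − 3 = -3.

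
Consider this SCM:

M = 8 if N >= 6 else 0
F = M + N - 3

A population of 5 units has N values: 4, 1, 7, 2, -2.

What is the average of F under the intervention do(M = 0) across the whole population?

-0.6

Under do(M=0), M's equation is replaced by M=0 for every unit. Per-unit F: 1, -2, 4, -1, -5. Mean = -0.6.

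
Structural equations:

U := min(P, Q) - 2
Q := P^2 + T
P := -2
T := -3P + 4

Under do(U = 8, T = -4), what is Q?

Setting U = 8, T = -4 by intervention discards those variables' equations.
Q = P^2 + T  [with P=-2, T=-4]  = 0

0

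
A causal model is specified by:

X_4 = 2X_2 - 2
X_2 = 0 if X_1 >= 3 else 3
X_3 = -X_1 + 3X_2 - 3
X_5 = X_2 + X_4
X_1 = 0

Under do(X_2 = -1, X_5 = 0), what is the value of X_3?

-6

Under do(X_2 = -1, X_5 = 0), each intervened variable's structural equation is replaced by its fixed value.
X_3 = -X_1 + 3X_2 - 3  [with X_1=0, X_2=-1]  = -6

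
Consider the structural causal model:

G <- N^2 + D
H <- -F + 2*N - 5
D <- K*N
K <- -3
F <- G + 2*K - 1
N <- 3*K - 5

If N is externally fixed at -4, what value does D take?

12

The intervention breaks the incoming arrows to N: N <- 3*K - 5 no longer applies, and N = -4.
D = K*N  [with K=-3, N=-4]  = 12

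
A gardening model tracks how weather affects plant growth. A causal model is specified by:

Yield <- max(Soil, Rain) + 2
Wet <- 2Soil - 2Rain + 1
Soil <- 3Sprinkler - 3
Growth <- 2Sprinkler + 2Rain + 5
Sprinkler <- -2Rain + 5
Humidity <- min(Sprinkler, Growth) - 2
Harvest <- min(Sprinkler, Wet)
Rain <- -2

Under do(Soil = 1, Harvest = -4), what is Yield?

Under do(Soil = 1, Harvest = -4), each intervened variable's structural equation is replaced by its fixed value.
Yield = max(Soil, Rain) + 2  [with Soil=1, Rain=-2]  = 3

3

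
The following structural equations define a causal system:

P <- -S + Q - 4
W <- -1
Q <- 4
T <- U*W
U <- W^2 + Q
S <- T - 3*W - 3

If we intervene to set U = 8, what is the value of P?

8

The intervention breaks the incoming arrows to U: U <- W^2 + Q no longer applies, and U = 8.
T = U*W  [with U=8, W=-1]  = -8
S = T - 3*W - 3  [with T=-8, W=-1]  = -8
P = -S + Q - 4  [with S=-8, Q=4]  = 8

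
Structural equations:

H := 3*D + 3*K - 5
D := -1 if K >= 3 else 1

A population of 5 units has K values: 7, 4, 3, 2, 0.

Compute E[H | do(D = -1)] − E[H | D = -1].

-4.4

do(D=-1) breaks D's dependence on K. With D=-1 fixed, H across the units is 13, 4, 1, -2, -8, mean 1.6.
E[H|D=-1] averages over only the 3 units with D=-1 (K = 7, 4, 3): H = 13, 4, 1, mean 6.
Difference = 1.6 − 6 = -4.4.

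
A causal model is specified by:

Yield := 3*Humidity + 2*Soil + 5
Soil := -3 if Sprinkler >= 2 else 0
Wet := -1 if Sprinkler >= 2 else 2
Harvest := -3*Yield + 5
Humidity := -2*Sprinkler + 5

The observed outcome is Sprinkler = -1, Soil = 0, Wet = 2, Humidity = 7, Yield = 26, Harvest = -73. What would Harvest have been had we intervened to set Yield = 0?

The intervention breaks the incoming arrows to Yield: Yield := 3*Humidity + 2*Soil + 5 no longer applies, and Yield = 0.
Harvest = -3*Yield + 5  [with Yield=0]  = 5

5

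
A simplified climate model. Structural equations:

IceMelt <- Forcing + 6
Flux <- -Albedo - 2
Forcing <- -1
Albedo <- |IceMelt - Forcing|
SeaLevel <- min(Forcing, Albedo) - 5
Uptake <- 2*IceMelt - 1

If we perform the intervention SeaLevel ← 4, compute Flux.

-8

Intervening sets SeaLevel = 4 and removes its equation (SeaLevel <- min(Forcing, Albedo) - 5).
No directed path runs from SeaLevel to Flux, so Flux keeps its natural value.
IceMelt = Forcing + 6  [with Forcing=-1]  = 5
Albedo = |IceMelt - Forcing|  [with IceMelt=5, Forcing=-1]  = 6
Flux = -Albedo - 2  [with Albedo=6]  = -8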